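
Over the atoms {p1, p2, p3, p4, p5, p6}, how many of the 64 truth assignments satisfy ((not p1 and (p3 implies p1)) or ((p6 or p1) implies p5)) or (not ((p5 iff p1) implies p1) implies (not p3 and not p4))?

60

Initial set: {T (((not p1 and (p3 implies p1)) or ((p6 or p1) implies p5)) or (not ((p5 iff p1) implies p1) implies (not p3 and not p4)))}.
T (((not p1 and (p3 implies p1)) or ((p6 or p1) implies p5)) or (not ((p5 iff p1) implies p1) implies (not p3 and not p4))): β-rule — branch into T ((not p1 and (p3 implies p1)) or ((p6 or p1) implies p5))  //  T (not ((p5 iff p1) implies p1) implies (not p3 and not p4)).
  branch 1 (add T ((not p1 and (p3 implies p1)) or ((p6 or p1) implies p5))):
    T ((not p1 and (p3 implies p1)) or ((p6 or p1) implies p5)): β-rule — branch into T (not p1 and (p3 implies p1))  //  T ((p6 or p1) implies p5).
      branch 1.1 (add T (not p1 and (p3 implies p1))):
        T (not p1 and (p3 implies p1)): α-rule — add T not p1, T (p3 implies p1).
        T (p3 implies p1): β-rule — branch into F p3  //  T p1.
          branch 1.1.1 (add F p3):
            ○ open, literals {p1=F, p3=F}.
          branch 1.1.2 (add T p1):
            × closes — contains both p1 and not p1.
      branch 1.2 (add T ((p6 or p1) implies p5)):
        T ((p6 or p1) implies p5): β-rule — branch into F (p6 or p1)  //  T p5.
          branch 1.2.1 (add F (p6 or p1)):
            F (p6 or p1): α-rule — add F p6, F p1.
            ○ open, literals {p1=F, p6=F}.
          branch 1.2.2 (add T p5):
            ○ open, literals {p5=T}.
  branch 2 (add T (not ((p5 iff p1) implies p1) implies (not p3 and not p4))):
    T (not ((p5 iff p1) implies p1) implies (not p3 and not p4)): β-rule — branch into F not ((p5 iff p1) implies p1)  //  T (not p3 and not p4).
      branch 2.1 (add F not ((p5 iff p1) implies p1)):
        F not ((p5 iff p1) implies p1): β-rule — branch into F (p5 iff p1)  //  T p1.
          branch 2.1.1 (add F (p5 iff p1)):
            F (p5 iff p1): β-rule — branch into T p5, F p1  //  F p5, T p1.
              branch 2.1.1.1 (add T p5, F p1):
                ○ open, literals {p1=F, p5=T}.
              branch 2.1.1.2 (add F p5, T p1):
                ○ open, literals {p1=T, p5=F}.
          branch 2.1.2 (add T p1):
            ○ open, literals {p1=T}.
      branch 2.2 (add T (not p3 and not p4)):
        T (not p3 and not p4): α-rule — add T not p3, T not p4.
        ○ open, literals {p3=F, p4=F}.
1 branch closed, 7 open.
Each open branch fixes some atoms; the unmentioned ones are free. Counting distinct full assignments: branch {p1=F, p3=F} (p2, p4, p5, p6) contributes 16 new; branch {p1=F, p6=F} (p2, p3, p4, p5) contributes 8 new; branch {p5=T} (p1, p2, p3, p4, p6) contributes 20 new; branch {p1=F, p5=T} (p2, p3, p4, p6) contributes 0 new; branch {p1=T, p5=F} (p2, p3, p4, p6) contributes 16 new; branch {p1=T} (p2, p3, p4, p5, p6) contributes 0 new; branch {p3=F, p4=F} (p1, p2, p5, p6) contributes 0 new. Total: 60.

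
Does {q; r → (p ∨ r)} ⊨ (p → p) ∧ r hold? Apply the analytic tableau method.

No

Initial set: {q; (r → (p ∨ r)); ¬((p → p) ∧ r)}.
(r → (p ∨ r)): β-rule — branch into ¬r  //  (p ∨ r).
  branch 1 (add ¬r):
    ¬((p → p) ∧ r): β-rule — branch into ¬(p → p)  //  ¬r.
      branch 1.1 (add ¬(p → p)):
        ¬(p → p): α-rule — add p, ¬p.
        × closes — contains both p and ¬p.
      branch 1.2 (add ¬r):
        ○ open, literals {q=T, r=F}.
  branch 2 (add (p ∨ r)):
    ¬((p → p) ∧ r): β-rule — branch into ¬(p → p)  //  ¬r.
      branch 2.1 (add ¬(p → p)):
        ¬(p → p): α-rule — add p, ¬p.
        × closes — contains both p and ¬p.
      branch 2.2 (add ¬r):
        (p ∨ r): β-rule — branch into p  //  r.
          branch 2.2.1 (add p):
            ○ open, literals {p=T, q=T, r=F}.
          branch 2.2.2 (add r):
            × closes — contains both r and ¬r.
3 branches closed, 2 open.
An open branch gives a countermodel: q=T, r=F (unmentioned atoms arbitrary); the premises hold there but the conclusion fails.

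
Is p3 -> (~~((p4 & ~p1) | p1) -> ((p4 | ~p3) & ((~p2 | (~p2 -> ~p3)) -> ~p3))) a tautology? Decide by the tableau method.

Assume the negation and expand:
Initial set: {~(p3 -> (~~((p4 & ~p1) | p1) -> ((p4 | ~p3) & ((~p2 | (~p2 -> ~p3)) -> ~p3))))}.
~(p3 -> (~~((p4 & ~p1) | p1) -> ((p4 | ~p3) & ((~p2 | (~p2 -> ~p3)) -> ~p3)))): α-rule — add p3, ~(~~((p4 & ~p1) | p1) -> ((p4 | ~p3) & ((~p2 | (~p2 -> ~p3)) -> ~p3))).
~(~~((p4 & ~p1) | p1) -> ((p4 | ~p3) & ((~p2 | (~p2 -> ~p3)) -> ~p3))): α-rule — add ~~((p4 & ~p1) | p1), ~((p4 | ~p3) & ((~p2 | (~p2 -> ~p3)) -> ~p3)).
~~((p4 & ~p1) | p1): drop double negation, giving ((p4 & ~p1) | p1).
~((p4 | ~p3) & ((~p2 | (~p2 -> ~p3)) -> ~p3)): β-rule — branch into ~(p4 | ~p3)  //  ~((~p2 | (~p2 -> ~p3)) -> ~p3).
  branch 1 (add ~(p4 | ~p3)):
    ~(p4 | ~p3): α-rule — add ~p4, ~~p3.
    ((p4 & ~p1) | p1): β-rule — branch into (p4 & ~p1)  //  p1.
      branch 1.1 (add (p4 & ~p1)):
        (p4 & ~p1): α-rule — add p4, ~p1.
        × closes — contains both p4 and ~p4.
      branch 1.2 (add p1):
        ○ open, literals {p1=T, p3=T, p4=F}.
  branch 2 (add ~((~p2 | (~p2 -> ~p3)) -> ~p3)):
    ~((~p2 | (~p2 -> ~p3)) -> ~p3): α-rule — add (~p2 | (~p2 -> ~p3)), ~~p3.
    ((p4 & ~p1) | p1): β-rule — branch into (p4 & ~p1)  //  p1.
      branch 2.1 (add (p4 & ~p1)):
        (p4 & ~p1): α-rule — add p4, ~p1.
        (~p2 | (~p2 -> ~p3)): β-rule — branch into ~p2  //  (~p2 -> ~p3).
          branch 2.1.1 (add ~p2):
            ○ open, literals {p1=F, p2=F, p3=T, p4=T}.
          branch 2.1.2 (add (~p2 -> ~p3)):
            (~p2 -> ~p3): β-rule — branch into ~~p2  //  ~p3.
              branch 2.1.2.1 (add ~~p2):
                ○ open, literals {p1=F, p2=T, p3=T, p4=T}.
              branch 2.1.2.2 (add ~p3):
                × closes — contains both p3 and ~p3.
      branch 2.2 (add p1):
        (~p2 | (~p2 -> ~p3)): β-rule — branch into ~p2  //  (~p2 -> ~p3).
          branch 2.2.1 (add ~p2):
            ○ open, literals {p1=T, p2=F, p3=T}.
          branch 2.2.2 (add (~p2 -> ~p3)):
            (~p2 -> ~p3): β-rule — branch into ~~p2  //  ~p3.
              branch 2.2.2.1 (add ~~p2):
                ○ open, literals {p1=T, p2=T, p3=T}.
              branch 2.2.2.2 (add ~p3):
                × closes — contains both p3 and ~p3.
3 branches closed, 5 open.
An open branch gives a countermodel: p1=T, p3=T, p4=F (unmentioned atoms arbitrary); under it the original formula is false.

Not valid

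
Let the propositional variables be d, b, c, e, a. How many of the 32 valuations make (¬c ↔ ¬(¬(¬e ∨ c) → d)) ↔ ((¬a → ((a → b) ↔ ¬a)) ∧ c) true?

Initial set: {((¬c ↔ ¬(¬(¬e ∨ c) → d)) ↔ ((¬a → ((a → b) ↔ ¬a)) ∧ c))}.
((¬c ↔ ¬(¬(¬e ∨ c) → d)) ↔ ((¬a → ((a → b) ↔ ¬a)) ∧ c)): β-rule — branch into (¬c ↔ ¬(¬(¬e ∨ c) → d)), ((¬a → ((a → b) ↔ ¬a)) ∧ c)  //  ¬(¬c ↔ ¬(¬(¬e ∨ c) → d)), ¬((¬a → ((a → b) ↔ ¬a)) ∧ c).
  branch 1 (add (¬c ↔ ¬(¬(¬e ∨ c) → d)), ((¬a → ((a → b) ↔ ¬a)) ∧ c)):
    ((¬a → ((a → b) ↔ ¬a)) ∧ c): α-rule — add (¬a → ((a → b) ↔ ¬a)), c.
    (¬c ↔ ¬(¬(¬e ∨ c) → d)): β-rule — branch into ¬c, ¬(¬(¬e ∨ c) → d)  //  ¬¬c, ¬¬(¬(¬e ∨ c) → d).
      branch 1.1 (add ¬c, ¬(¬(¬e ∨ c) → d)):
        × closes — contains both c and ¬c.
      branch 1.2 (add ¬¬c, ¬¬(¬(¬e ∨ c) → d)):
        (¬a → ((a → b) ↔ ¬a)): β-rule — branch into ¬¬a  //  ((a → b) ↔ ¬a).
          branch 1.2.1 (add ¬¬a):
            ¬¬(¬(¬e ∨ c) → d): β-rule — branch into ¬¬(¬e ∨ c)  //  d.
              branch 1.2.1.1 (add ¬¬(¬e ∨ c)):
                ¬¬(¬e ∨ c): β-rule — branch into ¬e  //  c.
                  branch 1.2.1.1.1 (add ¬e):
                    ○ open, literals {a=1, c=1, e=0}.
                  branch 1.2.1.1.2 (add c):
                    ○ open, literals {a=1, c=1}.
              branch 1.2.1.2 (add d):
                ○ open, literals {a=1, c=1, d=1}.
          branch 1.2.2 (add ((a → b) ↔ ¬a)):
            ¬¬(¬(¬e ∨ c) → d): β-rule — branch into ¬¬(¬e ∨ c)  //  d.
              branch 1.2.2.1 (add ¬¬(¬e ∨ c)):
                ((a → b) ↔ ¬a): β-rule — branch into (a → b), ¬a  //  ¬(a → b), ¬¬a.
                  branch 1.2.2.1.1 (add (a → b), ¬a):
                    ¬¬(¬e ∨ c): β-rule — branch into ¬e  //  c.
                      branch 1.2.2.1.1.1 (add ¬e):
                        (a → b): β-rule — branch into ¬a  //  b.
                          branch 1.2.2.1.1.1.1 (add ¬a):
                            ○ open, literals {a=0, c=1, e=0}.
                          branch 1.2.2.1.1.1.2 (add b):
                            ○ open, literals {a=0, b=1, c=1, e=0}.
                      branch 1.2.2.1.1.2 (add c):
                        (a → b): β-rule — branch into ¬a  //  b.
                          branch 1.2.2.1.1.2.1 (add ¬a):
                            ○ open, literals {a=0, c=1}.
                          branch 1.2.2.1.1.2.2 (add b):
                            ○ open, literals {a=0, b=1, c=1}.
                  branch 1.2.2.1.2 (add ¬(a → b), ¬¬a):
                    ¬(a → b): α-rule — add a, ¬b.
                    ¬¬(¬e ∨ c): β-rule — branch into ¬e  //  c.
                      branch 1.2.2.1.2.1 (add ¬e):
                        ○ open, literals {a=1, b=0, c=1, e=0}.
                      branch 1.2.2.1.2.2 (add c):
                        ○ open, literals {a=1, b=0, c=1}.
              branch 1.2.2.2 (add d):
                ((a → b) ↔ ¬a): β-rule — branch into (a → b), ¬a  //  ¬(a → b), ¬¬a.
                  branch 1.2.2.2.1 (add (a → b), ¬a):
                    (a → b): β-rule — branch into ¬a  //  b.
                      branch 1.2.2.2.1.1 (add ¬a):
                        ○ open, literals {a=0, c=1, d=1}.
                      branch 1.2.2.2.1.2 (add b):
                        ○ open, literals {a=0, b=1, c=1, d=1}.
                  branch 1.2.2.2.2 (add ¬(a → b), ¬¬a):
                    ¬(a → b): α-rule — add a, ¬b.
                    ○ open, literals {a=1, b=0, c=1, d=1}.
  branch 2 (add ¬(¬c ↔ ¬(¬(¬e ∨ c) → d)), ¬((¬a → ((a → b) ↔ ¬a)) ∧ c)):
    ¬(¬c ↔ ¬(¬(¬e ∨ c) → d)): β-rule — branch into ¬c, ¬¬(¬(¬e ∨ c) → d)  //  ¬¬c, ¬(¬(¬e ∨ c) → d).
      branch 2.1 (add ¬c, ¬¬(¬(¬e ∨ c) → d)):
        ¬((¬a → ((a → b) ↔ ¬a)) ∧ c): β-rule — branch into ¬(¬a → ((a → b) ↔ ¬a))  //  ¬c.
          branch 2.1.1 (add ¬(¬a → ((a → b) ↔ ¬a))):
            ¬(¬a → ((a → b) ↔ ¬a)): α-rule — add ¬a, ¬((a → b) ↔ ¬a).
            ¬¬(¬(¬e ∨ c) → d): β-rule — branch into ¬¬(¬e ∨ c)  //  d.
              branch 2.1.1.1 (add ¬¬(¬e ∨ c)):
                ¬((a → b) ↔ ¬a): β-rule — branch into (a → b), ¬¬a  //  ¬(a → b), ¬a.
                  branch 2.1.1.1.1 (add (a → b), ¬¬a):
                    × closes — contains both a and ¬a.
                  branch 2.1.1.1.2 (add ¬(a → b), ¬a):
                    ¬(a → b): α-rule — add a, ¬b.
                    × closes — contains both a and ¬a.
              branch 2.1.1.2 (add d):
                ¬((a → b) ↔ ¬a): β-rule — branch into (a → b), ¬¬a  //  ¬(a → b), ¬a.
                  branch 2.1.1.2.1 (add (a → b), ¬¬a):
                    × closes — contains both a and ¬a.
                  branch 2.1.1.2.2 (add ¬(a → b), ¬a):
                    ¬(a → b): α-rule — add a, ¬b.
                    × closes — contains both a and ¬a.
          branch 2.1.2 (add ¬c):
            ¬¬(¬(¬e ∨ c) → d): β-rule — branch into ¬¬(¬e ∨ c)  //  d.
              branch 2.1.2.1 (add ¬¬(¬e ∨ c)):
                ¬¬(¬e ∨ c): β-rule — branch into ¬e  //  c.
                  branch 2.1.2.1.1 (add ¬e):
                    ○ open, literals {c=0, e=0}.
                  branch 2.1.2.1.2 (add c):
                    × closes — contains both c and ¬c.
              branch 2.1.2.2 (add d):
                ○ open, literals {c=0, d=1}.
      branch 2.2 (add ¬¬c, ¬(¬(¬e ∨ c) → d)):
        ¬(¬(¬e ∨ c) → d): α-rule — add ¬(¬e ∨ c), ¬d.
        ¬(¬e ∨ c): α-rule — add ¬¬e, ¬c.
        × closes — contains both c and ¬c.
7 branches closed, 14 open.
Each open branch fixes some atoms; the unmentioned ones are free. Counting distinct full assignments: branch {a=1, c=1, e=0} (d, b) contributes 4 new; branch {a=1, c=1} (d, b, e) contributes 4 new; branch {a=1, c=1, d=1} (b, e) contributes 0 new; branch {a=0, c=1, e=0} (d, b) contributes 4 new; branch {a=0, b=1, c=1, e=0} (d) contributes 0 new; branch {a=0, c=1} (d, b, e) contributes 4 new; branch {a=0, b=1, c=1} (d, e) contributes 0 new; branch {a=1, b=0, c=1, e=0} (d) contributes 0 new; branch {a=1, b=0, c=1} (d, e) contributes 0 new; branch {a=0, c=1, d=1} (b, e) contributes 0 new; branch {a=0, b=1, c=1, d=1} (e) contributes 0 new; branch {a=1, b=0, c=1, d=1} (e) contributes 0 new; branch {c=0, e=0} (d, b, a) contributes 8 new; branch {c=0, d=1} (b, e, a) contributes 4 new. Total: 28.

28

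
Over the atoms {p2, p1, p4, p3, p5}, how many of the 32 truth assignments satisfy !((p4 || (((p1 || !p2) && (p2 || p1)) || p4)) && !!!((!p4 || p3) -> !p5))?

Initial set: {!((p4 || (((p1 || !p2) && (p2 || p1)) || p4)) && !!!((!p4 || p3) -> !p5))}.
!((p4 || (((p1 || !p2) && (p2 || p1)) || p4)) && !!!((!p4 || p3) -> !p5)): β-rule — branch into !(p4 || (((p1 || !p2) && (p2 || p1)) || p4))  //  !!!!((!p4 || p3) -> !p5).
  branch 1 (add !(p4 || (((p1 || !p2) && (p2 || p1)) || p4))):
    !(p4 || (((p1 || !p2) && (p2 || p1)) || p4)): α-rule — add !p4, !(((p1 || !p2) && (p2 || p1)) || p4).
    !(((p1 || !p2) && (p2 || p1)) || p4): α-rule — add !((p1 || !p2) && (p2 || p1)), !p4.
    !((p1 || !p2) && (p2 || p1)): β-rule — branch into !(p1 || !p2)  //  !(p2 || p1).
      branch 1.1 (add !(p1 || !p2)):
        !(p1 || !p2): α-rule — add !p1, !!p2.
        ○ open, literals {p1=false, p2=true, p4=false}.
      branch 1.2 (add !(p2 || p1)):
        !(p2 || p1): α-rule — add !p2, !p1.
        ○ open, literals {p1=false, p2=false, p4=false}.
  branch 2 (add !!!!((!p4 || p3) -> !p5)):
    !!!!((!p4 || p3) -> !p5): drop double negation, giving !!((!p4 || p3) -> !p5).
    !!((!p4 || p3) -> !p5): β-rule — branch into !(!p4 || p3)  //  !p5.
      branch 2.1 (add !(!p4 || p3)):
        !(!p4 || p3): α-rule — add !!p4, !p3.
        ○ open, literals {p3=false, p4=true}.
      branch 2.2 (add !p5):
        ○ open, literals {p5=false}.
0 branches closed, 4 open.
Each open branch fixes some atoms; the unmentioned ones are free. Counting distinct full assignments: branch {p1=false, p2=true, p4=false} (p3, p5) contributes 4 new; branch {p1=false, p2=false, p4=false} (p3, p5) contributes 4 new; branch {p3=false, p4=true} (p2, p1, p5) contributes 8 new; branch {p5=false} (p2, p1, p4, p3) contributes 8 new. Total: 24.

24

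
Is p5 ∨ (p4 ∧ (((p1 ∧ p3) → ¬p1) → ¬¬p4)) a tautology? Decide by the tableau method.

Not valid

Assume the negation and expand:
Initial set: {¬(p5 ∨ (p4 ∧ (((p1 ∧ p3) → ¬p1) → ¬¬p4)))}.
¬(p5 ∨ (p4 ∧ (((p1 ∧ p3) → ¬p1) → ¬¬p4))): α-rule — add ¬p5, ¬(p4 ∧ (((p1 ∧ p3) → ¬p1) → ¬¬p4)).
¬(p4 ∧ (((p1 ∧ p3) → ¬p1) → ¬¬p4)): β-rule — branch into ¬p4  //  ¬(((p1 ∧ p3) → ¬p1) → ¬¬p4).
  branch 1 (add ¬p4):
    ○ open, literals {p4=0, p5=0}.
  branch 2 (add ¬(((p1 ∧ p3) → ¬p1) → ¬¬p4)):
    ¬(((p1 ∧ p3) → ¬p1) → ¬¬p4): α-rule — add ((p1 ∧ p3) → ¬p1), ¬¬¬p4.
    ¬¬¬p4: drop double negation, giving ¬p4.
    ((p1 ∧ p3) → ¬p1): β-rule — branch into ¬(p1 ∧ p3)  //  ¬p1.
      branch 2.1 (add ¬(p1 ∧ p3)):
        ¬(p1 ∧ p3): β-rule — branch into ¬p1  //  ¬p3.
          branch 2.1.1 (add ¬p1):
            ○ open, literals {p1=0, p4=0, p5=0}.
          branch 2.1.2 (add ¬p3):
            ○ open, literals {p3=0, p4=0, p5=0}.
      branch 2.2 (add ¬p1):
        ○ open, literals {p1=0, p4=0, p5=0}.
0 branches closed, 4 open.
An open branch gives a countermodel: p4=0, p5=0 (unmentioned atoms arbitrary); under it the original formula is false.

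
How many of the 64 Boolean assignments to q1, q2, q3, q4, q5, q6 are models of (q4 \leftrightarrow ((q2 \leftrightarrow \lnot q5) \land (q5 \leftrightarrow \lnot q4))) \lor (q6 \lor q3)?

Initial set: {((q4 \leftrightarrow ((q2 \leftrightarrow \lnot q5) \land (q5 \leftrightarrow \lnot q4))) \lor (q6 \lor q3))}.
((q4 \leftrightarrow ((q2 \leftrightarrow \lnot q5) \land (q5 \leftrightarrow \lnot q4))) \lor (q6 \lor q3)): β-rule — branch into (q4 \leftrightarrow ((q2 \leftrightarrow \lnot q5) \land (q5 \leftrightarrow \lnot q4)))  //  (q6 \lor q3).
  branch 1 (add (q4 \leftrightarrow ((q2 \leftrightarrow \lnot q5) \land (q5 \leftrightarrow \lnot q4)))):
    (q4 \leftrightarrow ((q2 \leftrightarrow \lnot q5) \land (q5 \leftrightarrow \lnot q4))): β-rule — branch into q4, ((q2 \leftrightarrow \lnot q5) \land (q5 \leftrightarrow \lnot q4))  //  \lnot q4, \lnot ((q2 \leftrightarrow \lnot q5) \land (q5 \leftrightarrow \lnot q4)).
      branch 1.1 (add q4, ((q2 \leftrightarrow \lnot q5) \land (q5 \leftrightarrow \lnot q4))):
        ((q2 \leftrightarrow \lnot q5) \land (q5 \leftrightarrow \lnot q4)): α-rule — add (q2 \leftrightarrow \lnot q5), (q5 \leftrightarrow \lnot q4).
        (q2 \leftrightarrow \lnot q5): β-rule — branch into q2, \lnot q5  //  \lnot q2, \lnot \lnot q5.
          branch 1.1.1 (add q2, \lnot q5):
            (q5 \leftrightarrow \lnot q4): β-rule — branch into q5, \lnot q4  //  \lnot q5, \lnot \lnot q4.
              branch 1.1.1.1 (add q5, \lnot q4):
                × closes — contains both q5 and \lnot q5.
              branch 1.1.1.2 (add \lnot q5, \lnot \lnot q4):
                ○ open, literals {q2=T, q4=T, q5=F}.
          branch 1.1.2 (add \lnot q2, \lnot \lnot q5):
            (q5 \leftrightarrow \lnot q4): β-rule — branch into q5, \lnot q4  //  \lnot q5, \lnot \lnot q4.
              branch 1.1.2.1 (add q5, \lnot q4):
                × closes — contains both q4 and \lnot q4.
              branch 1.1.2.2 (add \lnot q5, \lnot \lnot q4):
                × closes — contains both q5 and \lnot q5.
      branch 1.2 (add \lnot q4, \lnot ((q2 \leftrightarrow \lnot q5) \land (q5 \leftrightarrow \lnot q4))):
        \lnot ((q2 \leftrightarrow \lnot q5) \land (q5 \leftrightarrow \lnot q4)): β-rule — branch into \lnot (q2 \leftrightarrow \lnot q5)  //  \lnot (q5 \leftrightarrow \lnot q4).
          branch 1.2.1 (add \lnot (q2 \leftrightarrow \lnot q5)):
            \lnot (q2 \leftrightarrow \lnot q5): β-rule — branch into q2, \lnot \lnot q5  //  \lnot q2, \lnot q5.
              branch 1.2.1.1 (add q2, \lnot \lnot q5):
                ○ open, literals {q2=T, q4=F, q5=T}.
              branch 1.2.1.2 (add \lnot q2, \lnot q5):
                ○ open, literals {q2=F, q4=F, q5=F}.
          branch 1.2.2 (add \lnot (q5 \leftrightarrow \lnot q4)):
            \lnot (q5 \leftrightarrow \lnot q4): β-rule — branch into q5, \lnot \lnot q4  //  \lnot q5, \lnot q4.
              branch 1.2.2.1 (add q5, \lnot \lnot q4):
                × closes — contains both q4 and \lnot q4.
              branch 1.2.2.2 (add \lnot q5, \lnot q4):
                ○ open, literals {q4=F, q5=F}.
  branch 2 (add (q6 \lor q3)):
    (q6 \lor q3): β-rule — branch into q6  //  q3.
      branch 2.1 (add q6):
        ○ open, literals {q6=T}.
      branch 2.2 (add q3):
        ○ open, literals {q3=T}.
4 branches closed, 6 open.
Each open branch fixes some atoms; the unmentioned ones are free. Counting distinct full assignments: branch {q2=T, q4=T, q5=F} (q1, q3, q6) contributes 8 new; branch {q2=T, q4=F, q5=T} (q1, q3, q6) contributes 8 new; branch {q2=F, q4=F, q5=F} (q1, q3, q6) contributes 8 new; branch {q4=F, q5=F} (q1, q2, q3, q6) contributes 8 new; branch {q6=T} (q1, q2, q3, q4, q5) contributes 16 new; branch {q3=T} (q1, q2, q4, q5, q6) contributes 8 new. Total: 56.

56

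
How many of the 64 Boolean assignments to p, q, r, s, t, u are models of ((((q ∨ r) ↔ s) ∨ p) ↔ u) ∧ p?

Initial set: {T (((((q ∨ r) ↔ s) ∨ p) ↔ u) ∧ p)}.
T (((((q ∨ r) ↔ s) ∨ p) ↔ u) ∧ p): α-rule — add T ((((q ∨ r) ↔ s) ∨ p) ↔ u), T p.
T ((((q ∨ r) ↔ s) ∨ p) ↔ u): β-rule — branch into T (((q ∨ r) ↔ s) ∨ p), T u  //  F (((q ∨ r) ↔ s) ∨ p), F u.
  branch 1 (add T (((q ∨ r) ↔ s) ∨ p), T u):
    T (((q ∨ r) ↔ s) ∨ p): β-rule — branch into T ((q ∨ r) ↔ s)  //  T p.
      branch 1.1 (add T ((q ∨ r) ↔ s)):
        T ((q ∨ r) ↔ s): β-rule — branch into T (q ∨ r), T s  //  F (q ∨ r), F s.
          branch 1.1.1 (add T (q ∨ r), T s):
            T (q ∨ r): β-rule — branch into T q  //  T r.
              branch 1.1.1.1 (add T q):
                ○ open, literals {p=1, q=1, s=1, u=1}.
              branch 1.1.1.2 (add T r):
                ○ open, literals {p=1, r=1, s=1, u=1}.
          branch 1.1.2 (add F (q ∨ r), F s):
            F (q ∨ r): α-rule — add F q, F r.
            ○ open, literals {p=1, q=0, r=0, s=0, u=1}.
      branch 1.2 (add T p):
        ○ open, literals {p=1, u=1}.
  branch 2 (add F (((q ∨ r) ↔ s) ∨ p), F u):
    F (((q ∨ r) ↔ s) ∨ p): α-rule — add F ((q ∨ r) ↔ s), F p.
    × closes — contains both p and ¬p.
1 branch closed, 4 open.
Each open branch fixes some atoms; the unmentioned ones are free. Counting distinct full assignments: branch {p=1, q=1, s=1, u=1} (r, t) contributes 4 new; branch {p=1, r=1, s=1, u=1} (q, t) contributes 2 new; branch {p=1, q=0, r=0, s=0, u=1} (t) contributes 2 new; branch {p=1, u=1} (q, r, s, t) contributes 8 new. Total: 16.

16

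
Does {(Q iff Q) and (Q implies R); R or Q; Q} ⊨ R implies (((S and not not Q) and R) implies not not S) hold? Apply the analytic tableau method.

Yes

Initial set: {((Q iff Q) and (Q implies R)); (R or Q); Q; not (R implies (((S and not not Q) and R) implies not not S))}.
((Q iff Q) and (Q implies R)): α-rule — add (Q iff Q), (Q implies R).
not (R implies (((S and not not Q) and R) implies not not S)): α-rule — add R, not (((S and not not Q) and R) implies not not S).
not (((S and not not Q) and R) implies not not S): α-rule — add ((S and not not Q) and R), not not not S.
((S and not not Q) and R): α-rule — add (S and not not Q), R.
not not not S: drop double negation, giving not S.
(S and not not Q): α-rule — add S, not not Q.
× closes — contains both S and not S.
All 1 branch closes.
Every branch closed, so the premises entail the conclusion.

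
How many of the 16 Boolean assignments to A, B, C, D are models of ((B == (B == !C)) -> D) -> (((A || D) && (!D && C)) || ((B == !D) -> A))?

13

Initial set: {(((B == (B == !C)) -> D) -> (((A || D) && (!D && C)) || ((B == !D) -> A)))}.
(((B == (B == !C)) -> D) -> (((A || D) && (!D && C)) || ((B == !D) -> A))): β-rule — branch into !((B == (B == !C)) -> D)  //  (((A || D) && (!D && C)) || ((B == !D) -> A)).
  branch 1 (add !((B == (B == !C)) -> D)):
    !((B == (B == !C)) -> D): α-rule — add (B == (B == !C)), !D.
    (B == (B == !C)): β-rule — branch into B, (B == !C)  //  !B, !(B == !C).
      branch 1.1 (add B, (B == !C)):
        (B == !C): β-rule — branch into B, !C  //  !B, !!C.
          branch 1.1.1 (add B, !C):
            ○ open, literals {B=T, C=F, D=F}.
          branch 1.1.2 (add !B, !!C):
            × closes — contains both B and !B.
      branch 1.2 (add !B, !(B == !C)):
        !(B == !C): β-rule — branch into B, !!C  //  !B, !C.
          branch 1.2.1 (add B, !!C):
            × closes — contains both B and !B.
          branch 1.2.2 (add !B, !C):
            ○ open, literals {B=F, C=F, D=F}.
  branch 2 (add (((A || D) && (!D && C)) || ((B == !D) -> A))):
    (((A || D) && (!D && C)) || ((B == !D) -> A)): β-rule — branch into ((A || D) && (!D && C))  //  ((B == !D) -> A).
      branch 2.1 (add ((A || D) && (!D && C))):
        ((A || D) && (!D && C)): α-rule — add (A || D), (!D && C).
        (!D && C): α-rule — add !D, C.
        (A || D): β-rule — branch into A  //  D.
          branch 2.1.1 (add A):
            ○ open, literals {A=T, C=T, D=F}.
          branch 2.1.2 (add D):
            × closes — contains both D and !D.
      branch 2.2 (add ((B == !D) -> A)):
        ((B == !D) -> A): β-rule — branch into !(B == !D)  //  A.
          branch 2.2.1 (add !(B == !D)):
            !(B == !D): β-rule — branch into B, !!D  //  !B, !D.
              branch 2.2.1.1 (add B, !!D):
                ○ open, literals {B=T, D=T}.
              branch 2.2.1.2 (add !B, !D):
                ○ open, literals {B=F, D=F}.
          branch 2.2.2 (add A):
            ○ open, literals {A=T}.
3 branches closed, 6 open.
Each open branch fixes some atoms; the unmentioned ones are free. Counting distinct full assignments: branch {B=T, C=F, D=F} (A) contributes 2 new; branch {B=F, C=F, D=F} (A) contributes 2 new; branch {A=T, C=T, D=F} (B) contributes 2 new; branch {B=T, D=T} (A, C) contributes 4 new; branch {B=F, D=F} (A, C) contributes 1 new; branch {A=T} (B, C, D) contributes 2 new. Total: 13.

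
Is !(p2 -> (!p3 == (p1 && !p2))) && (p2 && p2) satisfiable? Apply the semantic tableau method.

Satisfiable

Initial set: {(!(p2 -> (!p3 == (p1 && !p2))) && (p2 && p2))}.
(!(p2 -> (!p3 == (p1 && !p2))) && (p2 && p2)): α-rule — add !(p2 -> (!p3 == (p1 && !p2))), (p2 && p2).
!(p2 -> (!p3 == (p1 && !p2))): α-rule — add p2, !(!p3 == (p1 && !p2)).
(p2 && p2): α-rule — add p2, p2.
!(!p3 == (p1 && !p2)): β-rule — branch into !p3, !(p1 && !p2)  //  !!p3, (p1 && !p2).
  branch 1 (add !p3, !(p1 && !p2)):
    !(p1 && !p2): β-rule — branch into !p1  //  !!p2.
      branch 1.1 (add !p1):
        ○ open, literals {p1=false, p2=true, p3=false}.
      branch 1.2 (add !!p2):
        ○ open, literals {p2=true, p3=false}.
  branch 2 (add !!p3, (p1 && !p2)):
    (p1 && !p2): α-rule — add p1, !p2.
    × closes — contains both p2 and !p2.
1 branch closed, 2 open.
An open branch gives a satisfying assignment: p1=false, p2=true, p3=false.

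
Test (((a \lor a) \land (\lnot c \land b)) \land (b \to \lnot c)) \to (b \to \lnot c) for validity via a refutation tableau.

Assume the negation and expand:
Initial set: {F ((((a \lor a) \land (\lnot c \land b)) \land (b \to \lnot c)) \to (b \to \lnot c))}.
F ((((a \lor a) \land (\lnot c \land b)) \land (b \to \lnot c)) \to (b \to \lnot c)): α-rule — add T (((a \lor a) \land (\lnot c \land b)) \land (b \to \lnot c)), F (b \to \lnot c).
T (((a \lor a) \land (\lnot c \land b)) \land (b \to \lnot c)): α-rule — add T ((a \lor a) \land (\lnot c \land b)), T (b \to \lnot c).
F (b \to \lnot c): α-rule — add T b, F \lnot c.
T ((a \lor a) \land (\lnot c \land b)): α-rule — add T (a \lor a), T (\lnot c \land b).
T (\lnot c \land b): α-rule — add T \lnot c, T b.
× closes — contains both c and \lnot c.
All 1 branch closes.
Every branch closed, so the negation is unsatisfiable and the formula is valid.

Valid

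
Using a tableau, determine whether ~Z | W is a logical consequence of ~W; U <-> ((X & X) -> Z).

Initial set: {~W; (U <-> ((X & X) -> Z)); ~(~Z | W)}.
~(~Z | W): α-rule — add ~~Z, ~W.
(U <-> ((X & X) -> Z)): β-rule — branch into U, ((X & X) -> Z)  //  ~U, ~((X & X) -> Z).
  branch 1 (add U, ((X & X) -> Z)):
    ((X & X) -> Z): β-rule — branch into ~(X & X)  //  Z.
      branch 1.1 (add ~(X & X)):
        ~(X & X): β-rule — branch into ~X  //  ~X.
          branch 1.1.1 (add ~X):
            ○ open, literals {U=T, W=F, X=F, Z=T}.
          branch 1.1.2 (add ~X):
            ○ open, literals {U=T, W=F, X=F, Z=T}.
      branch 1.2 (add Z):
        ○ open, literals {U=T, W=F, Z=T}.
  branch 2 (add ~U, ~((X & X) -> Z)):
    ~((X & X) -> Z): α-rule — add (X & X), ~Z.
    × closes — contains both Z and ~Z.
1 branch closed, 3 open.
An open branch gives a countermodel: U=T, W=F, X=F, Z=T (unmentioned atoms arbitrary); the premises hold there but the conclusion fails.

No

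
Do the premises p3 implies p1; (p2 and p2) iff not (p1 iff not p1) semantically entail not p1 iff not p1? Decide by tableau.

Initial set: {T (p3 implies p1); T ((p2 and p2) iff not (p1 iff not p1)); F (not p1 iff not p1)}.
T (p3 implies p1): β-rule — branch into F p3  //  T p1.
  branch 1 (add F p3):
    T ((p2 and p2) iff not (p1 iff not p1)): β-rule — branch into T (p2 and p2), T not (p1 iff not p1)  //  F (p2 and p2), F not (p1 iff not p1).
      branch 1.1 (add T (p2 and p2), T not (p1 iff not p1)):
        T (p2 and p2): α-rule — add T p2, T p2.
        F (not p1 iff not p1): β-rule — branch into T not p1, F not p1  //  F not p1, T not p1.
          branch 1.1.1 (add T not p1, F not p1):
            × closes — contains both p1 and not p1.
          branch 1.1.2 (add F not p1, T not p1):
            × closes — contains both p1 and not p1.
      branch 1.2 (add F (p2 and p2), F not (p1 iff not p1)):
        F (not p1 iff not p1): β-rule — branch into T not p1, F not p1  //  F not p1, T not p1.
          branch 1.2.1 (add T not p1, F not p1):
            × closes — contains both p1 and not p1.
          branch 1.2.2 (add F not p1, T not p1):
            × closes — contains both p1 and not p1.
  branch 2 (add T p1):
    T ((p2 and p2) iff not (p1 iff not p1)): β-rule — branch into T (p2 and p2), T not (p1 iff not p1)  //  F (p2 and p2), F not (p1 iff not p1).
      branch 2.1 (add T (p2 and p2), T not (p1 iff not p1)):
        T (p2 and p2): α-rule — add T p2, T p2.
        F (not p1 iff not p1): β-rule — branch into T not p1, F not p1  //  F not p1, T not p1.
          branch 2.1.1 (add T not p1, F not p1):
            × closes — contains both p1 and not p1.
          branch 2.1.2 (add F not p1, T not p1):
            × closes — contains both p1 and not p1.
      branch 2.2 (add F (p2 and p2), F not (p1 iff not p1)):
        F (not p1 iff not p1): β-rule — branch into T not p1, F not p1  //  F not p1, T not p1.
          branch 2.2.1 (add T not p1, F not p1):
            × closes — contains both p1 and not p1.
          branch 2.2.2 (add F not p1, T not p1):
            × closes — contains both p1 and not p1.
All 8 branches close.
Every branch closed, so the premises entail the conclusion.

Yes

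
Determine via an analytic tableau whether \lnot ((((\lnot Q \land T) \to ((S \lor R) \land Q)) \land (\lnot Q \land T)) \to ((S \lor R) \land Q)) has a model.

Initial set: {\lnot ((((\lnot Q \land T) \to ((S \lor R) \land Q)) \land (\lnot Q \land T)) \to ((S \lor R) \land Q))}.
\lnot ((((\lnot Q \land T) \to ((S \lor R) \land Q)) \land (\lnot Q \land T)) \to ((S \lor R) \land Q)): α-rule — add (((\lnot Q \land T) \to ((S \lor R) \land Q)) \land (\lnot Q \land T)), \lnot ((S \lor R) \land Q).
(((\lnot Q \land T) \to ((S \lor R) \land Q)) \land (\lnot Q \land T)): α-rule — add ((\lnot Q \land T) \to ((S \lor R) \land Q)), (\lnot Q \land T).
(\lnot Q \land T): α-rule — add \lnot Q, T.
\lnot ((S \lor R) \land Q): β-rule — branch into \lnot (S \lor R)  //  \lnot Q.
  branch 1 (add \lnot (S \lor R)):
    \lnot (S \lor R): α-rule — add \lnot S, \lnot R.
    ((\lnot Q \land T) \to ((S \lor R) \land Q)): β-rule — branch into \lnot (\lnot Q \land T)  //  ((S \lor R) \land Q).
      branch 1.1 (add \lnot (\lnot Q \land T)):
        \lnot (\lnot Q \land T): β-rule — branch into \lnot \lnot Q  //  \lnot T.
          branch 1.1.1 (add \lnot \lnot Q):
            × closes — contains both Q and \lnot Q.
          branch 1.1.2 (add \lnot T):
            × closes — contains both T and \lnot T.
      branch 1.2 (add ((S \lor R) \land Q)):
        ((S \lor R) \land Q): α-rule — add (S \lor R), Q.
        × closes — contains both Q and \lnot Q.
  branch 2 (add \lnot Q):
    ((\lnot Q \land T) \to ((S \lor R) \land Q)): β-rule — branch into \lnot (\lnot Q \land T)  //  ((S \lor R) \land Q).
      branch 2.1 (add \lnot (\lnot Q \land T)):
        \lnot (\lnot Q \land T): β-rule — branch into \lnot \lnot Q  //  \lnot T.
          branch 2.1.1 (add \lnot \lnot Q):
            × closes — contains both Q and \lnot Q.
          branch 2.1.2 (add \lnot T):
            × closes — contains both T and \lnot T.
      branch 2.2 (add ((S \lor R) \land Q)):
        ((S \lor R) \land Q): α-rule — add (S \lor R), Q.
        × closes — contains both Q and \lnot Q.
All 6 branches close.
Every branch closed; the formula is unsatisfiable.

Unsatisfiable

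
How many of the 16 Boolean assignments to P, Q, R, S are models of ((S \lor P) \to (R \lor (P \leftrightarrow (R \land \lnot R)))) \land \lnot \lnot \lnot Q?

Initial set: {(((S \lor P) \to (R \lor (P \leftrightarrow (R \land \lnot R)))) \land \lnot \lnot \lnot Q)}.
(((S \lor P) \to (R \lor (P \leftrightarrow (R \land \lnot R)))) \land \lnot \lnot \lnot Q): α-rule — add ((S \lor P) \to (R \lor (P \leftrightarrow (R \land \lnot R)))), \lnot \lnot \lnot Q.
\lnot \lnot \lnot Q: drop double negation, giving \lnot Q.
((S \lor P) \to (R \lor (P \leftrightarrow (R \land \lnot R)))): β-rule — branch into \lnot (S \lor P)  //  (R \lor (P \leftrightarrow (R \land \lnot R))).
  branch 1 (add \lnot (S \lor P)):
    \lnot (S \lor P): α-rule — add \lnot S, \lnot P.
    ○ open, literals {P=F, Q=F, S=F}.
  branch 2 (add (R \lor (P \leftrightarrow (R \land \lnot R)))):
    (R \lor (P \leftrightarrow (R \land \lnot R))): β-rule — branch into R  //  (P \leftrightarrow (R \land \lnot R)).
      branch 2.1 (add R):
        ○ open, literals {Q=F, R=T}.
      branch 2.2 (add (P \leftrightarrow (R \land \lnot R))):
        (P \leftrightarrow (R \land \lnot R)): β-rule — branch into P, (R \land \lnot R)  //  \lnot P, \lnot (R \land \lnot R).
          branch 2.2.1 (add P, (R \land \lnot R)):
            (R \land \lnot R): α-rule — add R, \lnot R.
            × closes — contains both R and \lnot R.
          branch 2.2.2 (add \lnot P, \lnot (R \land \lnot R)):
            \lnot (R \land \lnot R): β-rule — branch into \lnot R  //  \lnot \lnot R.
              branch 2.2.2.1 (add \lnot R):
                ○ open, literals {P=F, Q=F, R=F}.
              branch 2.2.2.2 (add \lnot \lnot R):
                ○ open, literals {P=F, Q=F, R=T}.
1 branch closed, 4 open.
Each open branch fixes some atoms; the unmentioned ones are free. Counting distinct full assignments: branch {P=F, Q=F, S=F} (R) contributes 2 new; branch {Q=F, R=T} (P, S) contributes 3 new; branch {P=F, Q=F, R=F} (S) contributes 1 new; branch {P=F, Q=F, R=T} (S) contributes 0 new. Total: 6.

6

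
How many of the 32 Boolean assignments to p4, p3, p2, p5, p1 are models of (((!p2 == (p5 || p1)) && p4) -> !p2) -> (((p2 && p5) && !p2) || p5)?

Initial set: {((((!p2 == (p5 || p1)) && p4) -> !p2) -> (((p2 && p5) && !p2) || p5))}.
((((!p2 == (p5 || p1)) && p4) -> !p2) -> (((p2 && p5) && !p2) || p5)): β-rule — branch into !(((!p2 == (p5 || p1)) && p4) -> !p2)  //  (((p2 && p5) && !p2) || p5).
  branch 1 (add !(((!p2 == (p5 || p1)) && p4) -> !p2)):
    !(((!p2 == (p5 || p1)) && p4) -> !p2): α-rule — add ((!p2 == (p5 || p1)) && p4), !!p2.
    ((!p2 == (p5 || p1)) && p4): α-rule — add (!p2 == (p5 || p1)), p4.
    (!p2 == (p5 || p1)): β-rule — branch into !p2, (p5 || p1)  //  !!p2, !(p5 || p1).
      branch 1.1 (add !p2, (p5 || p1)):
        × closes — contains both p2 and !p2.
      branch 1.2 (add !!p2, !(p5 || p1)):
        !(p5 || p1): α-rule — add !p5, !p1.
        ○ open, literals {p1=0, p2=1, p4=1, p5=0}.
  branch 2 (add (((p2 && p5) && !p2) || p5)):
    (((p2 && p5) && !p2) || p5): β-rule — branch into ((p2 && p5) && !p2)  //  p5.
      branch 2.1 (add ((p2 && p5) && !p2)):
        ((p2 && p5) && !p2): α-rule — add (p2 && p5), !p2.
        (p2 && p5): α-rule — add p2, p5.
        × closes — contains both p2 and !p2.
      branch 2.2 (add p5):
        ○ open, literals {p5=1}.
2 branches closed, 2 open.
Each open branch fixes some atoms; the unmentioned ones are free. Counting distinct full assignments: branch {p1=0, p2=1, p4=1, p5=0} (p3) contributes 2 new; branch {p5=1} (p4, p3, p2, p1) contributes 16 new. Total: 18.

18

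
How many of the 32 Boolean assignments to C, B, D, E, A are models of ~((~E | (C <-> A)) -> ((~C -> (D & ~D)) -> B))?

Initial set: {~((~E | (C <-> A)) -> ((~C -> (D & ~D)) -> B))}.
~((~E | (C <-> A)) -> ((~C -> (D & ~D)) -> B)): α-rule — add (~E | (C <-> A)), ~((~C -> (D & ~D)) -> B).
~((~C -> (D & ~D)) -> B): α-rule — add (~C -> (D & ~D)), ~B.
(~E | (C <-> A)): β-rule — branch into ~E  //  (C <-> A).
  branch 1 (add ~E):
    (~C -> (D & ~D)): β-rule — branch into ~~C  //  (D & ~D).
      branch 1.1 (add ~~C):
        ○ open, literals {B=F, C=T, E=F}.
      branch 1.2 (add (D & ~D)):
        (D & ~D): α-rule — add D, ~D.
        × closes — contains both D and ~D.
  branch 2 (add (C <-> A)):
    (~C -> (D & ~D)): β-rule — branch into ~~C  //  (D & ~D).
      branch 2.1 (add ~~C):
        (C <-> A): β-rule — branch into C, A  //  ~C, ~A.
          branch 2.1.1 (add C, A):
            ○ open, literals {A=T, B=F, C=T}.
          branch 2.1.2 (add ~C, ~A):
            × closes — contains both C and ~C.
      branch 2.2 (add (D & ~D)):
        (D & ~D): α-rule — add D, ~D.
        × closes — contains both D and ~D.
3 branches closed, 2 open.
Each open branch fixes some atoms; the unmentioned ones are free. Counting distinct full assignments: branch {B=F, C=T, E=F} (D, A) contributes 4 new; branch {A=T, B=F, C=T} (D, E) contributes 2 new. Total: 6.

6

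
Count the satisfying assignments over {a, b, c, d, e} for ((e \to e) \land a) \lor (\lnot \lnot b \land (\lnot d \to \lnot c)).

Initial set: {(((e \to e) \land a) \lor (\lnot \lnot b \land (\lnot d \to \lnot c)))}.
(((e \to e) \land a) \lor (\lnot \lnot b \land (\lnot d \to \lnot c))): β-rule — branch into ((e \to e) \land a)  //  (\lnot \lnot b \land (\lnot d \to \lnot c)).
  branch 1 (add ((e \to e) \land a)):
    ((e \to e) \land a): α-rule — add (e \to e), a.
    (e \to e): β-rule — branch into \lnot e  //  e.
      branch 1.1 (add \lnot e):
        ○ open, literals {a=T, e=F}.
      branch 1.2 (add e):
        ○ open, literals {a=T, e=T}.
  branch 2 (add (\lnot \lnot b \land (\lnot d \to \lnot c))):
    (\lnot \lnot b \land (\lnot d \to \lnot c)): α-rule — add \lnot \lnot b, (\lnot d \to \lnot c).
    \lnot \lnot b: drop double negation, giving b.
    (\lnot d \to \lnot c): β-rule — branch into \lnot \lnot d  //  \lnot c.
      branch 2.1 (add \lnot \lnot d):
        ○ open, literals {b=T, d=T}.
      branch 2.2 (add \lnot c):
        ○ open, literals {b=T, c=F}.
0 branches closed, 4 open.
Each open branch fixes some atoms; the unmentioned ones are free. Counting distinct full assignments: branch {a=T, e=F} (b, c, d) contributes 8 new; branch {a=T, e=T} (b, c, d) contributes 8 new; branch {b=T, d=T} (a, c, e) contributes 4 new; branch {b=T, c=F} (a, d, e) contributes 2 new. Total: 22.

22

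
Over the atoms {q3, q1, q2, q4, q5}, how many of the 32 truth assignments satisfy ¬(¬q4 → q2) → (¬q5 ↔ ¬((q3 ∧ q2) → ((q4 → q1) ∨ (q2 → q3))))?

28

Initial set: {(¬(¬q4 → q2) → (¬q5 ↔ ¬((q3 ∧ q2) → ((q4 → q1) ∨ (q2 → q3)))))}.
(¬(¬q4 → q2) → (¬q5 ↔ ¬((q3 ∧ q2) → ((q4 → q1) ∨ (q2 → q3))))): β-rule — branch into ¬¬(¬q4 → q2)  //  (¬q5 ↔ ¬((q3 ∧ q2) → ((q4 → q1) ∨ (q2 → q3)))).
  branch 1 (add ¬¬(¬q4 → q2)):
    ¬¬(¬q4 → q2): β-rule — branch into ¬¬q4  //  q2.
      branch 1.1 (add ¬¬q4):
        ○ open, literals {q4=true}.
      branch 1.2 (add q2):
        ○ open, literals {q2=true}.
  branch 2 (add (¬q5 ↔ ¬((q3 ∧ q2) → ((q4 → q1) ∨ (q2 → q3))))):
    (¬q5 ↔ ¬((q3 ∧ q2) → ((q4 → q1) ∨ (q2 → q3)))): β-rule — branch into ¬q5, ¬((q3 ∧ q2) → ((q4 → q1) ∨ (q2 → q3)))  //  ¬¬q5, ¬¬((q3 ∧ q2) → ((q4 → q1) ∨ (q2 → q3))).
      branch 2.1 (add ¬q5, ¬((q3 ∧ q2) → ((q4 → q1) ∨ (q2 → q3)))):
        ¬((q3 ∧ q2) → ((q4 → q1) ∨ (q2 → q3))): α-rule — add (q3 ∧ q2), ¬((q4 → q1) ∨ (q2 → q3)).
        (q3 ∧ q2): α-rule — add q3, q2.
        ¬((q4 → q1) ∨ (q2 → q3)): α-rule — add ¬(q4 → q1), ¬(q2 → q3).
        ¬(q4 → q1): α-rule — add q4, ¬q1.
        ¬(q2 → q3): α-rule — add q2, ¬q3.
        × closes — contains both q3 and ¬q3.
      branch 2.2 (add ¬¬q5, ¬¬((q3 ∧ q2) → ((q4 → q1) ∨ (q2 → q3)))):
        ¬¬((q3 ∧ q2) → ((q4 → q1) ∨ (q2 → q3))): β-rule — branch into ¬(q3 ∧ q2)  //  ((q4 → q1) ∨ (q2 → q3)).
          branch 2.2.1 (add ¬(q3 ∧ q2)):
            ¬(q3 ∧ q2): β-rule — branch into ¬q3  //  ¬q2.
              branch 2.2.1.1 (add ¬q3):
                ○ open, literals {q3=false, q5=true}.
              branch 2.2.1.2 (add ¬q2):
                ○ open, literals {q2=false, q5=true}.
          branch 2.2.2 (add ((q4 → q1) ∨ (q2 → q3))):
            ((q4 → q1) ∨ (q2 → q3)): β-rule — branch into (q4 → q1)  //  (q2 → q3).
              branch 2.2.2.1 (add (q4 → q1)):
                (q4 → q1): β-rule — branch into ¬q4  //  q1.
                  branch 2.2.2.1.1 (add ¬q4):
                    ○ open, literals {q4=false, q5=true}.
                  branch 2.2.2.1.2 (add q1):
                    ○ open, literals {q1=true, q5=true}.
              branch 2.2.2.2 (add (q2 → q3)):
                (q2 → q3): β-rule — branch into ¬q2  //  q3.
                  branch 2.2.2.2.1 (add ¬q2):
                    ○ open, literals {q2=false, q5=true}.
                  branch 2.2.2.2.2 (add q3):
                    ○ open, literals {q3=true, q5=true}.
1 branch closed, 8 open.
Each open branch fixes some atoms; the unmentioned ones are free. Counting distinct full assignments: branch {q4=true} (q3, q1, q2, q5) contributes 16 new; branch {q2=true} (q3, q1, q4, q5) contributes 8 new; branch {q3=false, q5=true} (q1, q2, q4) contributes 2 new; branch {q2=false, q5=true} (q3, q1, q4) contributes 2 new; branch {q4=false, q5=true} (q3, q1, q2) contributes 0 new; branch {q1=true, q5=true} (q3, q2, q4) contributes 0 new; branch {q2=false, q5=true} (q3, q1, q4) contributes 0 new; branch {q3=true, q5=true} (q1, q2, q4) contributes 0 new. Total: 28.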